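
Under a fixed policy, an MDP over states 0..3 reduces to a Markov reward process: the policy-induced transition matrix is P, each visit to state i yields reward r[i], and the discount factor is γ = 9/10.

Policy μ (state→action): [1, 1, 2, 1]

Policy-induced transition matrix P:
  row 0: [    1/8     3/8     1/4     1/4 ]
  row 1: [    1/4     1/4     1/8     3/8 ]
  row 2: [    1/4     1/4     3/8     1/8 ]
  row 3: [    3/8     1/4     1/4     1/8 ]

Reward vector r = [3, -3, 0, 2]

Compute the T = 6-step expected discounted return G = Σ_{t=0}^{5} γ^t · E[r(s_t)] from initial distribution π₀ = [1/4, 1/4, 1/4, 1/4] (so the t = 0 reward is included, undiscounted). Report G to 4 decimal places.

t=0: π = [0.2500, 0.2500, 0.2500, 0.2500], E[r] = 0.5000, γ^t·E[r] = 0.500000, running G = 0.500000
t=1: π = [0.2500, 0.2813, 0.2500, 0.2188], E[r] = 0.3438, γ^t·E[r] = 0.309375, running G = 0.809375
t=2: π = [0.2461, 0.2813, 0.2461, 0.2266], E[r] = 0.3477, γ^t·E[r] = 0.281602, running G = 1.090977
t=3: π = [0.2476, 0.2808, 0.2456, 0.2261], E[r] = 0.3525, γ^t·E[r] = 0.257001, running G = 1.347978
t=4: π = [0.2473, 0.2809, 0.2456, 0.2261], E[r] = 0.3514, γ^t·E[r] = 0.230540, running G = 1.578518
t=5: π = [0.2474, 0.2809, 0.2456, 0.2262], E[r] = 0.3516, γ^t·E[r] = 0.207626, running G = 1.786143

G = 1.7861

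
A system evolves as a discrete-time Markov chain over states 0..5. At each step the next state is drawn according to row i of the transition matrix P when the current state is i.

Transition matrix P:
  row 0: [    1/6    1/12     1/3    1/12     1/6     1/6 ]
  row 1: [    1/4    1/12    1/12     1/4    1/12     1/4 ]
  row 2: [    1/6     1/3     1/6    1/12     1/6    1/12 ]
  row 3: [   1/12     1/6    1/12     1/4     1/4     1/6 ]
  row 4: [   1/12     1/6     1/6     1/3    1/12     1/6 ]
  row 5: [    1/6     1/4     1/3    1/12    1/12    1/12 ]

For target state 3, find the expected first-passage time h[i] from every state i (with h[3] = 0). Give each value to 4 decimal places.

h = [6.9002, 5.9358, 6.6952, 0.0000, 5.2652, 6.8776]

First-step conditioning: h[3] = 0; for i ≠ 3, h[i] = 1 + Σ_k P[i][k]·h[k].
  h[0] = 1 + 1/6·h[0] + 1/12·h[1] + 1/3·h[2] + 1/6·h[4] + 1/6·h[5]
  h[1] = 1 + 1/4·h[0] + 1/12·h[1] + 1/12·h[2] + 1/12·h[4] + 1/4·h[5]
  h[2] = 1 + 1/6·h[0] + 1/3·h[1] + 1/6·h[2] + 1/6·h[4] + 1/12·h[5]
  h[4] = 1 + 1/12·h[0] + 1/6·h[1] + 1/6·h[2] + 1/12·h[4] + 1/6·h[5]
  h[5] = 1 + 1/6·h[0] + 1/4·h[1] + 1/3·h[2] + 1/12·h[4] + 1/12·h[5]
Solving the 5×5 linear system over states ≠ 3 gives exactly h = [118456/17167, 101900/17167, 114936/17167, 0, 90388/17167, 118068/17167] (h[3] = 0 is the target).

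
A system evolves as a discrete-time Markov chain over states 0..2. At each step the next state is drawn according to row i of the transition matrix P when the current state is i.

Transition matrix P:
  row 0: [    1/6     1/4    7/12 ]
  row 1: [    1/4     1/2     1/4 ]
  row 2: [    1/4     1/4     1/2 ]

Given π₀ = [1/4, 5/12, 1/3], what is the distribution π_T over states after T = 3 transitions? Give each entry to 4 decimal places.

t=0: π = [0.2500, 0.4167, 0.3333]
t=1: π = [0.2292, 0.3542, 0.4167]
t=2: π = [0.2309, 0.3385, 0.4306]
t=3: π = [0.2308, 0.3346, 0.4346]

π = [0.2308, 0.3346, 0.4346]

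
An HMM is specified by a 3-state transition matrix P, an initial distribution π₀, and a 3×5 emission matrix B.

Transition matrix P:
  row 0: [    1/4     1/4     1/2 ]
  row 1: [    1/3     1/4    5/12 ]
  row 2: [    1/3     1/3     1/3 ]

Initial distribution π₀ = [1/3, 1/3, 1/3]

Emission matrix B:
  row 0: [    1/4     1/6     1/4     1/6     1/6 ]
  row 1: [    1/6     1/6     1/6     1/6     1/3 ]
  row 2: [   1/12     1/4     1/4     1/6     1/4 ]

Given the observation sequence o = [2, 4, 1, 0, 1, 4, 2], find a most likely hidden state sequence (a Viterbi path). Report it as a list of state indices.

t=0: δ = [8.333e-02, 5.556e-02, 8.333e-02]  (obs o_0=2)
t=1: δ = [4.630e-03, 9.259e-03, 1.042e-02]  ψ = [2, 2, 0]  (obs o_1=4)
t=2: δ = [5.787e-04, 5.787e-04, 9.645e-04]  ψ = [2, 2, 1]  (obs o_2=1)
t=3: δ = [8.038e-05, 5.358e-05, 2.679e-05]  ψ = [2, 2, 2]  (obs o_3=0)
t=4: δ = [3.349e-06, 3.349e-06, 1.005e-05]  ψ = [0, 0, 0]  (obs o_4=1)
t=5: δ = [5.582e-07, 1.116e-06, 8.372e-07]  ψ = [2, 2, 2]  (obs o_5=4)
t=6: δ = [9.303e-08, 4.651e-08, 1.163e-07]  ψ = [1, 1, 1]  (obs o_6=2)
backtrack: best end state = 2; path = [2, 1, 2, 0, 2, 1, 2]

path = [2, 1, 2, 0, 2, 1, 2]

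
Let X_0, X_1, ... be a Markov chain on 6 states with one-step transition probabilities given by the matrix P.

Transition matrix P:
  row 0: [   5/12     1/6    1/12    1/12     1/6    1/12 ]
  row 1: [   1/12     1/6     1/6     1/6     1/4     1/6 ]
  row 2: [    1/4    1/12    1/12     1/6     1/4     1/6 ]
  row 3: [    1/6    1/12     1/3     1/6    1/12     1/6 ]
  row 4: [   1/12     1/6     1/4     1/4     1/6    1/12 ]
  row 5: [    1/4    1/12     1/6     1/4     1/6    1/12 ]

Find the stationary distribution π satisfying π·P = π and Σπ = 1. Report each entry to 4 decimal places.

π = [0.2217, 0.1272, 0.1771, 0.1733, 0.1776, 0.1231]

Balance equations π_j = Σ_i π_i·P[i][j]:
  π_0 = 5/12·π_0 + 1/12·π_1 + 1/4·π_2 + 1/6·π_3 + 1/12·π_4 + 1/4·π_5
  π_1 = 1/6·π_0 + 1/6·π_1 + 1/12·π_2 + 1/12·π_3 + 1/6·π_4 + 1/12·π_5
  π_2 = 1/12·π_0 + 1/6·π_1 + 1/12·π_2 + 1/3·π_3 + 1/4·π_4 + 1/6·π_5
  π_3 = 1/12·π_0 + 1/6·π_1 + 1/6·π_2 + 1/6·π_3 + 1/4·π_4 + 1/4·π_5
  π_4 = 1/6·π_0 + 1/4·π_1 + 1/4·π_2 + 1/12·π_3 + 1/6·π_4 + 1/6·π_5
  normalize: π_0 + π_1 + π_2 + π_3 + π_4 + π_5 = 1
Solving the linear system gives exactly π = [243/1096, 14221/111792, 19799/111792, 807/4658, 19853/111792, 13765/111792].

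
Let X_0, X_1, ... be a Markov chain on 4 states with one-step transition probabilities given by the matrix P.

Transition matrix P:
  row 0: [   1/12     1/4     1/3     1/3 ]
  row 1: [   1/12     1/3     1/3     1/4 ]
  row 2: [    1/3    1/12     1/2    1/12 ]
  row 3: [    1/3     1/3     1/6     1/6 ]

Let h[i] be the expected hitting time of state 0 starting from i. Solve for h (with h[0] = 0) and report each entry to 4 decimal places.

h = [0.0000, 4.5818, 3.3818, 3.7091]

First-step conditioning: h[0] = 0; for i ≠ 0, h[i] = 1 + Σ_k P[i][k]·h[k].
  h[1] = 1 + 1/3·h[1] + 1/3·h[2] + 1/4·h[3]
  h[2] = 1 + 1/12·h[1] + 1/2·h[2] + 1/12·h[3]
  h[3] = 1 + 1/3·h[1] + 1/6·h[2] + 1/6·h[3]
Solving the 3×3 linear system over states ≠ 0 gives exactly h = [0, 252/55, 186/55, 204/55] (h[0] = 0 is the target).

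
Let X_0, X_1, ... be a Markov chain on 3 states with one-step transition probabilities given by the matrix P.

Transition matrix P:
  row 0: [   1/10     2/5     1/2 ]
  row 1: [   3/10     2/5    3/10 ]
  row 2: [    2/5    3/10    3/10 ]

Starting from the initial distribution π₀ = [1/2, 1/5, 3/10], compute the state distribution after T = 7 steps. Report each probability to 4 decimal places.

t=0: π = [0.5000, 0.2000, 0.3000]
t=1: π = [0.2300, 0.3700, 0.4000]
t=2: π = [0.2940, 0.3600, 0.3460]
t=3: π = [0.2758, 0.3654, 0.3588]
t=4: π = [0.2807, 0.3641, 0.3552]
t=5: π = [0.2794, 0.3645, 0.3561]
t=6: π = [0.2797, 0.3644, 0.3559]
t=7: π = [0.2796, 0.3644, 0.3559]

π = [0.2796, 0.3644, 0.3559]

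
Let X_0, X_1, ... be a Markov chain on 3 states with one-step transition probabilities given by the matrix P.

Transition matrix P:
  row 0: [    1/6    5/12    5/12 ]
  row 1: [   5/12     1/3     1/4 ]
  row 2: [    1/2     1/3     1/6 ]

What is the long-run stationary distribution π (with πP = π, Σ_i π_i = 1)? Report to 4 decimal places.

π = [0.3523, 0.3627, 0.2850]

Balance equations π_j = Σ_i π_i·P[i][j]:
  π_0 = 1/6·π_0 + 5/12·π_1 + 1/2·π_2
  π_1 = 5/12·π_0 + 1/3·π_1 + 1/3·π_2
  normalize: π_0 + π_1 + π_2 = 1
Solving the linear system gives exactly π = [68/193, 70/193, 55/193].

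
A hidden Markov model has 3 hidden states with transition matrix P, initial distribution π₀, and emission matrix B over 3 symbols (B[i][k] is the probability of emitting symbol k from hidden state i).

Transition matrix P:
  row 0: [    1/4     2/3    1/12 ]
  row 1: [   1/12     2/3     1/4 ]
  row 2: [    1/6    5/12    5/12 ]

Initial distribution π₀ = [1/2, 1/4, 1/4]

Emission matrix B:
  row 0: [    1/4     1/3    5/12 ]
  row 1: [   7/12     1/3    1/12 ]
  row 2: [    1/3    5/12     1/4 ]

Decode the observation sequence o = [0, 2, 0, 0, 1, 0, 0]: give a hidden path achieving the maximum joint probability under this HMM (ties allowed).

path = [0, 0, 1, 1, 1, 1, 1]

t=0: δ = [1.250e-01, 1.458e-01, 8.333e-02]  (obs o_0=0)
t=1: δ = [1.302e-02, 8.102e-03, 9.115e-03]  ψ = [0, 1, 1]  (obs o_1=2)
t=2: δ = [8.138e-04, 5.064e-03, 1.266e-03]  ψ = [0, 0, 2]  (obs o_2=0)
t=3: δ = [1.055e-04, 1.969e-03, 4.220e-04]  ψ = [1, 1, 1]  (obs o_3=0)
t=4: δ = [5.470e-05, 4.376e-04, 2.051e-04]  ψ = [1, 1, 1]  (obs o_4=1)
t=5: δ = [9.117e-06, 1.702e-04, 3.647e-05]  ψ = [1, 1, 1]  (obs o_5=0)
t=6: δ = [3.545e-06, 6.618e-05, 1.418e-05]  ψ = [1, 1, 1]  (obs o_6=0)
backtrack: best end state = 1; path = [0, 0, 1, 1, 1, 1, 1]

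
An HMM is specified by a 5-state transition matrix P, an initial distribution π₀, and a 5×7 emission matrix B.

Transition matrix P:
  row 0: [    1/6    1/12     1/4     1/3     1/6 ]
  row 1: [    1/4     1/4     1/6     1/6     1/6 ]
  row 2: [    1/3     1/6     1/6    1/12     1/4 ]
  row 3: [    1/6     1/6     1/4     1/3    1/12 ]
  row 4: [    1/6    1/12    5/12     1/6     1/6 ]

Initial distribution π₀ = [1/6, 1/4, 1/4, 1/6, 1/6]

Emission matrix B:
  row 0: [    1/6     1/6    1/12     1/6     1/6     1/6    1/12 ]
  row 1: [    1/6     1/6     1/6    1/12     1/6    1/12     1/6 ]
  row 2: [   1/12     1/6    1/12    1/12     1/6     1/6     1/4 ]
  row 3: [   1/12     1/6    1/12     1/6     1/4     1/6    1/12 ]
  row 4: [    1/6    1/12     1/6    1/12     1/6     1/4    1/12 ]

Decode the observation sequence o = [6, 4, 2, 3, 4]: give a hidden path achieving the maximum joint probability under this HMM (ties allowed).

path = [2, 0, 3, 3, 3]

t=0: δ = [1.389e-02, 4.167e-02, 6.250e-02, 1.389e-02, 1.389e-02]  (obs o_0=6)
t=1: δ = [3.472e-03, 1.736e-03, 1.736e-03, 1.736e-03, 2.604e-03]  ψ = [2, 1, 2, 1, 2]  (obs o_1=4)
t=2: δ = [4.823e-05, 7.234e-05, 9.042e-05, 9.645e-05, 9.645e-05]  ψ = [0, 1, 4, 0, 0]  (obs o_2=2)
t=3: δ = [5.023e-06, 1.507e-06, 3.349e-06, 5.358e-06, 1.884e-06]  ψ = [2, 1, 4, 3, 2]  (obs o_3=3)
t=4: δ = [1.861e-07, 1.488e-07, 2.233e-07, 4.465e-07, 1.395e-07]  ψ = [2, 3, 3, 3, 0]  (obs o_4=4)
backtrack: best end state = 3; path = [2, 0, 3, 3, 3]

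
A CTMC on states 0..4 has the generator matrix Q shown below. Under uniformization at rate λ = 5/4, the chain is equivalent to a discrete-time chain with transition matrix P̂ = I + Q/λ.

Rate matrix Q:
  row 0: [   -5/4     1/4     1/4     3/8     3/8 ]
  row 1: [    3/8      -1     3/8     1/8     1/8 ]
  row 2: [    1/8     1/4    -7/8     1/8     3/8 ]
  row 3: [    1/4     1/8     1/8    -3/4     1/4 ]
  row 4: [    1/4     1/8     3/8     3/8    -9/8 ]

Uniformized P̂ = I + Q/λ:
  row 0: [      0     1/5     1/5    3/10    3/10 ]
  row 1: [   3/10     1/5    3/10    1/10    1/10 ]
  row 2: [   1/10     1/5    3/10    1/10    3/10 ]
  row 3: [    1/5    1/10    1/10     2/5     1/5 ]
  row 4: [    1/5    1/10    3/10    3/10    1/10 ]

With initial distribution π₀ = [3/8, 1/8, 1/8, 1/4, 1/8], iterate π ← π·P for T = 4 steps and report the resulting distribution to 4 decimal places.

π = [0.1607, 0.1546, 0.2345, 0.2473, 0.2029]

t=0: π = [0.3750, 0.1250, 0.1250, 0.2500, 0.1250]
t=1: π = [0.1250, 0.1625, 0.2125, 0.2750, 0.2250]
t=2: π = [0.1700, 0.1500, 0.2325, 0.2525, 0.1950]
t=3: π = [0.1578, 0.1553, 0.2325, 0.2488, 0.2058]
t=4: π = [0.1607, 0.1546, 0.2345, 0.2473, 0.2029]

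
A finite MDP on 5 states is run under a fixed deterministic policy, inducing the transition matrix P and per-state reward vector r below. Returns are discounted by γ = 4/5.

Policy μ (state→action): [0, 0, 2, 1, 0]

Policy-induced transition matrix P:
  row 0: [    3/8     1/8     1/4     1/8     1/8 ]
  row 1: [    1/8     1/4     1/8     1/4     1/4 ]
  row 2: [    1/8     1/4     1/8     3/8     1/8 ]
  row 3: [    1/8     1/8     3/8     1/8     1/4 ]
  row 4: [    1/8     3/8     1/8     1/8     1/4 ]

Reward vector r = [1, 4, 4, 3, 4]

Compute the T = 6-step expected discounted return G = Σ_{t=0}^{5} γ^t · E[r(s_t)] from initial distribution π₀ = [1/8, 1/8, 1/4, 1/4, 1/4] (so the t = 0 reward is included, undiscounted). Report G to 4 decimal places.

t=0: π = [0.1250, 0.1250, 0.2500, 0.2500, 0.2500], E[r] = 3.3750, γ^t·E[r] = 3.375000, running G = 3.375000
t=1: π = [0.1563, 0.2344, 0.2031, 0.2031, 0.2031], E[r] = 3.3281, γ^t·E[r] = 2.662500, running G = 6.037500
t=2: π = [0.1641, 0.2305, 0.1953, 0.2051, 0.2051], E[r] = 3.3027, γ^t·E[r] = 2.113750, running G = 8.151250
t=3: π = [0.1660, 0.2295, 0.1968, 0.2026, 0.2051], E[r] = 3.2993, γ^t·E[r] = 1.689250, running G = 9.840500
t=4: π = [0.1665, 0.2296, 0.1964, 0.2029, 0.2047], E[r] = 3.2976, γ^t·E[r] = 1.350700, running G = 11.191200
t=5: π = [0.1666, 0.2294, 0.1965, 0.2028, 0.2046], E[r] = 3.2973, γ^t·E[r] = 1.080468, running G = 12.271668

G = 12.2717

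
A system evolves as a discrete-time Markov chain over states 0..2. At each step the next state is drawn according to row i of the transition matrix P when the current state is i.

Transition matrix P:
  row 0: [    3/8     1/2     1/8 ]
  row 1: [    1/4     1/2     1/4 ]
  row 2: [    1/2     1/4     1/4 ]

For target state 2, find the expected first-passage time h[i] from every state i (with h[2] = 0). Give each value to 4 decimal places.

First-step conditioning: h[2] = 0; for i ≠ 2, h[i] = 1 + Σ_k P[i][k]·h[k].
  h[0] = 1 + 3/8·h[0] + 1/2·h[1]
  h[1] = 1 + 1/4·h[0] + 1/2·h[1]
Solving the 2×2 linear system over states ≠ 2 gives exactly h = [16/3, 14/3, 0] (h[2] = 0 is the target).

h = [5.3333, 4.6667, 0.0000]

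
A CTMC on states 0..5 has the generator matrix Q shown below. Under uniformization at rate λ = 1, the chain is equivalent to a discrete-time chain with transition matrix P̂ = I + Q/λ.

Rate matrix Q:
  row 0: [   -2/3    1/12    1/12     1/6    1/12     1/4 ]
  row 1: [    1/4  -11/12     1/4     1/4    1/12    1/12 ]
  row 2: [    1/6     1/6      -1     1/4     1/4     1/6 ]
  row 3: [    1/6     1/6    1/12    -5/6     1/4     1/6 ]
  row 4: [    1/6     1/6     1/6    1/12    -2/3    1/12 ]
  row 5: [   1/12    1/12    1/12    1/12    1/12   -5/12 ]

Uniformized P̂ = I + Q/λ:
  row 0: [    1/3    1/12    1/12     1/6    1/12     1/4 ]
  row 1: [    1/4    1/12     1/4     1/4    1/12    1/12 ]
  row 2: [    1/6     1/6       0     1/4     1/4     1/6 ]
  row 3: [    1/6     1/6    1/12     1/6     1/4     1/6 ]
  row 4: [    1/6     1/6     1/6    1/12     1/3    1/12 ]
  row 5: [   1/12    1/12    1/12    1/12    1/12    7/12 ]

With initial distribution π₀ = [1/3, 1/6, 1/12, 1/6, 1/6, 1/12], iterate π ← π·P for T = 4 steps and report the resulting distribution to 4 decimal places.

π = [0.1864, 0.1192, 0.1084, 0.1498, 0.1692, 0.2671]

t=0: π = [0.3333, 0.1667, 0.0833, 0.1667, 0.1667, 0.0833]
t=1: π = [0.2292, 0.1181, 0.1181, 0.1667, 0.1667, 0.2014]
t=2: π = [0.1979, 0.1209, 0.1071, 0.1557, 0.1725, 0.2459]
t=3: π = [0.1892, 0.1196, 0.1089, 0.1508, 0.1702, 0.2612]
t=4: π = [0.1864, 0.1192, 0.1084, 0.1498, 0.1692, 0.2671]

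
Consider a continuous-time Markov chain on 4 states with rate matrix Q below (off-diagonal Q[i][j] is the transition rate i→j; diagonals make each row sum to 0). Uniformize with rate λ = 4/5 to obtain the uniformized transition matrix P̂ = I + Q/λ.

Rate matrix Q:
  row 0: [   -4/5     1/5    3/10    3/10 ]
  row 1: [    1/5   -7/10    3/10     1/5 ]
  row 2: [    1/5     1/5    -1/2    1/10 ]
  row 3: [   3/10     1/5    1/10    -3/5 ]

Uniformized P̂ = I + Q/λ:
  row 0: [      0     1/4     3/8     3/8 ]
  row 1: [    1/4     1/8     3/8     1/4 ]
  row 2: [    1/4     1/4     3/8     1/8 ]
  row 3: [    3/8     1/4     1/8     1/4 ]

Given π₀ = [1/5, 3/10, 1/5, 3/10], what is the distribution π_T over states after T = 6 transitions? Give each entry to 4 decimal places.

π = [0.2238, 0.2222, 0.3154, 0.2386]

t=0: π = [0.2000, 0.3000, 0.2000, 0.3000]
t=1: π = [0.2375, 0.2125, 0.3000, 0.2500]
t=2: π = [0.2219, 0.2234, 0.3125, 0.2422]
t=3: π = [0.2248, 0.2221, 0.3145, 0.2387]
t=4: π = [0.2236, 0.2222, 0.3153, 0.2388]
t=5: π = [0.2239, 0.2222, 0.3153, 0.2385]
t=6: π = [0.2238, 0.2222, 0.3154, 0.2386]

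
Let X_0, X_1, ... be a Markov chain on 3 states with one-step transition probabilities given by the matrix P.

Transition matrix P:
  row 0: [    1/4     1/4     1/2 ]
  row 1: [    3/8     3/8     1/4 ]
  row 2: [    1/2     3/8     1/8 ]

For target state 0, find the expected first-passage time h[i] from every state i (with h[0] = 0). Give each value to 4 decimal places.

First-step conditioning: h[0] = 0; for i ≠ 0, h[i] = 1 + Σ_k P[i][k]·h[k].
  h[1] = 1 + 3/8·h[1] + 1/4·h[2]
  h[2] = 1 + 3/8·h[1] + 1/8·h[2]
Solving the 2×2 linear system over states ≠ 0 gives exactly h = [0, 72/29, 64/29] (h[0] = 0 is the target).

h = [0.0000, 2.4828, 2.2069]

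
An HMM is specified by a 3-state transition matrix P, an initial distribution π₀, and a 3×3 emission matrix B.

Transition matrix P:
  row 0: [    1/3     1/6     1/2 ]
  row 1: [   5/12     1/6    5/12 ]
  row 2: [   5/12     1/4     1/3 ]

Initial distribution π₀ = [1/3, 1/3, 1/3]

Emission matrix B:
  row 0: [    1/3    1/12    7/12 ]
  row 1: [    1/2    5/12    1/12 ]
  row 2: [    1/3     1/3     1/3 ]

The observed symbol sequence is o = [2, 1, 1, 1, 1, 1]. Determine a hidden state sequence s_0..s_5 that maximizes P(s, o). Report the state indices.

path = [0, 2, 1, 2, 1, 2]

t=0: δ = [1.944e-01, 2.778e-02, 1.111e-01]  (obs o_0=2)
t=1: δ = [5.401e-03, 1.350e-02, 3.241e-02]  ψ = [0, 0, 0]  (obs o_1=1)
t=2: δ = [1.125e-03, 3.376e-03, 3.601e-03]  ψ = [2, 2, 2]  (obs o_2=1)
t=3: δ = [1.250e-04, 3.751e-04, 4.689e-04]  ψ = [2, 2, 1]  (obs o_3=1)
t=4: δ = [1.628e-05, 4.884e-05, 5.210e-05]  ψ = [2, 2, 1]  (obs o_4=1)
t=5: δ = [1.809e-06, 5.427e-06, 6.783e-06]  ψ = [2, 2, 1]  (obs o_5=1)
backtrack: best end state = 2; path = [0, 2, 1, 2, 1, 2]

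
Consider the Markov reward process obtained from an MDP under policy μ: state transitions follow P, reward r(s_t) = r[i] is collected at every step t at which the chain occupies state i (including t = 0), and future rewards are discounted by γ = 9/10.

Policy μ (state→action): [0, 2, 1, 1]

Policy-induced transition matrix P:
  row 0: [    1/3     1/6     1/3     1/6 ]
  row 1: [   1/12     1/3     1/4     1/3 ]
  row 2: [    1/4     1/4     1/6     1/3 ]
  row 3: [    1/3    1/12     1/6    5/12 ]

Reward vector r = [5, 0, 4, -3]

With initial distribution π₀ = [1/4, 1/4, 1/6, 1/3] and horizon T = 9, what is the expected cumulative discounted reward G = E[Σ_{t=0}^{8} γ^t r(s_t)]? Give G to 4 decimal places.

G = 7.4970

t=0: π = [0.2500, 0.2500, 0.1667, 0.3333], E[r] = 0.9167, γ^t·E[r] = 0.916667, running G = 0.916667
t=1: π = [0.2569, 0.1944, 0.2292, 0.3194], E[r] = 1.2431, γ^t·E[r] = 1.118750, running G = 2.035417
t=2: π = [0.2656, 0.1916, 0.2257, 0.3171], E[r] = 1.2795, γ^t·E[r] = 1.036406, running G = 3.071823
t=3: π = [0.2666, 0.1910, 0.2269, 0.3155], E[r] = 1.2943, γ^t·E[r] = 0.943559, running G = 4.015382
t=4: π = [0.2667, 0.1911, 0.2270, 0.3152], E[r] = 1.2959, γ^t·E[r] = 0.850265, running G = 4.865647
t=5: π = [0.2666, 0.1912, 0.2270, 0.3152], E[r] = 1.2959, γ^t·E[r] = 0.765209, running G = 5.630855
t=6: π = [0.2666, 0.1912, 0.2270, 0.3152], E[r] = 1.2958, γ^t·E[r] = 0.688631, running G = 6.319486
t=7: π = [0.2666, 0.1912, 0.2270, 0.3152], E[r] = 1.2957, γ^t·E[r] = 0.619753, running G = 6.939239
t=8: π = [0.2666, 0.1912, 0.2270, 0.3152], E[r] = 1.2957, γ^t·E[r] = 0.557775, running G = 7.497014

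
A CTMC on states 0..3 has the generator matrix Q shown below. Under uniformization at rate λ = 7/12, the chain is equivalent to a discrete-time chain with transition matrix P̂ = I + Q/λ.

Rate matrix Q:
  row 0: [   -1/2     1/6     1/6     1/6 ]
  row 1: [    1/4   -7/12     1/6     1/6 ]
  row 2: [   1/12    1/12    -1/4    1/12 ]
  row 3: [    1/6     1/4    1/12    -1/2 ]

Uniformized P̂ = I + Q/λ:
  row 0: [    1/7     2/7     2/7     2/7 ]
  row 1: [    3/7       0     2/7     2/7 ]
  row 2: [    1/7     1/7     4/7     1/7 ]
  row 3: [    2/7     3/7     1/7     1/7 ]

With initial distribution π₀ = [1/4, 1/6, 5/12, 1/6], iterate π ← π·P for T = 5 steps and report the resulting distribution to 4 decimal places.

t=0: π = [0.2500, 0.1667, 0.4167, 0.1667]
t=1: π = [0.2143, 0.2024, 0.3810, 0.2024]
t=2: π = [0.2296, 0.2024, 0.3656, 0.2024]
t=3: π = [0.2296, 0.2046, 0.3613, 0.2046]
t=4: π = [0.2305, 0.2049, 0.3597, 0.2049]
t=5: π = [0.2307, 0.2051, 0.3592, 0.2051]

π = [0.2307, 0.2051, 0.3592, 0.2051]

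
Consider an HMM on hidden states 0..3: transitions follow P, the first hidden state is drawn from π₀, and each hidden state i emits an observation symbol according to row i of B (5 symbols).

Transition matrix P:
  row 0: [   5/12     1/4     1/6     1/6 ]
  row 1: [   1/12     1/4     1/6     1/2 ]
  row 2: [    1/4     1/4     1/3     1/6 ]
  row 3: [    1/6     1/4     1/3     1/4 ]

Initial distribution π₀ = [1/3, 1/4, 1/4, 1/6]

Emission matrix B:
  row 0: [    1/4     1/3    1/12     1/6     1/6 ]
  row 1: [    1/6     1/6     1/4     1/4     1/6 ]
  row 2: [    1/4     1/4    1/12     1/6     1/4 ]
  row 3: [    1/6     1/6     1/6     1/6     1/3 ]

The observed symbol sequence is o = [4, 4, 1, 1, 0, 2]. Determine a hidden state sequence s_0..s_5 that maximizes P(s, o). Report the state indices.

path = [0, 0, 0, 0, 0, 1]

t=0: δ = [5.556e-02, 4.167e-02, 6.250e-02, 5.556e-02]  (obs o_0=4)
t=1: δ = [3.858e-03, 2.604e-03, 5.208e-03, 6.944e-03]  ψ = [0, 2, 2, 1]  (obs o_1=4)
t=2: δ = [5.358e-04, 2.894e-04, 5.787e-04, 2.894e-04]  ψ = [0, 3, 3, 3]  (obs o_2=1)
t=3: δ = [7.442e-05, 2.411e-05, 4.823e-05, 2.411e-05]  ψ = [0, 2, 2, 1]  (obs o_3=1)
t=4: δ = [7.752e-06, 3.101e-06, 4.019e-06, 2.067e-06]  ψ = [0, 0, 2, 0]  (obs o_4=0)
t=5: δ = [2.692e-07, 4.845e-07, 1.116e-07, 2.584e-07]  ψ = [0, 0, 2, 1]  (obs o_5=2)
backtrack: best end state = 1; path = [0, 0, 0, 0, 0, 1]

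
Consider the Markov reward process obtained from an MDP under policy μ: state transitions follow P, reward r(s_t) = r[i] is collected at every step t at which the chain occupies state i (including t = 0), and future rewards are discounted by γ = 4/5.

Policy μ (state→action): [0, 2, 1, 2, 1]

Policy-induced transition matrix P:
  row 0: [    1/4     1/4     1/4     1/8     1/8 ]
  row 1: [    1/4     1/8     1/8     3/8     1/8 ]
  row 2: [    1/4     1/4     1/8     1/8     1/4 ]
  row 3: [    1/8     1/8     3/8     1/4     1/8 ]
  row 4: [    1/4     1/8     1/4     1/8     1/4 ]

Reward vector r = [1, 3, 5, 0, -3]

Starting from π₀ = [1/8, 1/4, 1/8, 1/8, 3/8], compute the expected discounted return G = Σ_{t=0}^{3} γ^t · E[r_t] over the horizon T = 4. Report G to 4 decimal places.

t=0: π = [0.1250, 0.2500, 0.1250, 0.1250, 0.3750], E[r] = 0.3750, γ^t·E[r] = 0.375000, running G = 0.375000
t=1: π = [0.2344, 0.1563, 0.2188, 0.2031, 0.1875], E[r] = 1.2344, γ^t·E[r] = 0.987500, running G = 1.362500
t=2: π = [0.2246, 0.1816, 0.2285, 0.1895, 0.1758], E[r] = 1.3848, γ^t·E[r] = 0.886250, running G = 2.248750
t=3: π = [0.2263, 0.1816, 0.2224, 0.1941, 0.1755], E[r] = 1.3567, γ^t·E[r] = 0.694625, running G = 2.943375

G = 2.9434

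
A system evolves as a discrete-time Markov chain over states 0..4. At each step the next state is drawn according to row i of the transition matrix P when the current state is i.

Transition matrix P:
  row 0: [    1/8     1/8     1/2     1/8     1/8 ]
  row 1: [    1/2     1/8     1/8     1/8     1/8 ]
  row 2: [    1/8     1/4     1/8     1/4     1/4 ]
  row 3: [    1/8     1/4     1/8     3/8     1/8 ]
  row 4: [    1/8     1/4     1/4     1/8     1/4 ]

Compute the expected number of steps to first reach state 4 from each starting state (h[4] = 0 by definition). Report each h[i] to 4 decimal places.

First-step conditioning: h[4] = 0; for i ≠ 4, h[i] = 1 + Σ_k P[i][k]·h[k].
  h[0] = 1 + 1/8·h[0] + 1/8·h[1] + 1/2·h[2] + 1/8·h[3]
  h[1] = 1 + 1/2·h[0] + 1/8·h[1] + 1/8·h[2] + 1/8·h[3]
  h[2] = 1 + 1/8·h[0] + 1/4·h[1] + 1/8·h[2] + 1/4·h[3]
  h[3] = 1 + 1/8·h[0] + 1/4·h[1] + 1/8·h[2] + 3/8·h[3]
Solving the 4×4 linear system over states ≠ 4 gives exactly h = [191/30, 197/30, 35/6, 20/3, 0] (h[4] = 0 is the target).

h = [6.3667, 6.5667, 5.8333, 6.6667, 0.0000]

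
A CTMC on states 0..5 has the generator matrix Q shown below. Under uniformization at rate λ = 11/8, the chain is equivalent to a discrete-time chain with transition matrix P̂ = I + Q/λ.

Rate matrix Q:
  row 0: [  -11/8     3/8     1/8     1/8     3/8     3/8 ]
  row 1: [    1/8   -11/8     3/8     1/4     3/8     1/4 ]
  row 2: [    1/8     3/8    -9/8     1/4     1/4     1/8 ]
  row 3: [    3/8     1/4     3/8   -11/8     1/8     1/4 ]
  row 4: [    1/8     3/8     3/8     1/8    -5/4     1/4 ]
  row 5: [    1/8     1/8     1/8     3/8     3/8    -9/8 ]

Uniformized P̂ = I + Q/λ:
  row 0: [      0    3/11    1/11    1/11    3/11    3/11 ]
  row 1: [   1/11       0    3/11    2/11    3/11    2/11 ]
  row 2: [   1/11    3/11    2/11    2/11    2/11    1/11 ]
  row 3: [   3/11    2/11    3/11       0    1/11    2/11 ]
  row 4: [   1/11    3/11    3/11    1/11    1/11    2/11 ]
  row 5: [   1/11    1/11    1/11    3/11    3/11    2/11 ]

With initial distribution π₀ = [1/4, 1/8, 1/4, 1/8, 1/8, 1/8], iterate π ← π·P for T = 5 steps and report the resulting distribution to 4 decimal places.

π = [0.1074, 0.1793, 0.2033, 0.1440, 0.1929, 0.1731]

t=0: π = [0.2500, 0.1250, 0.2500, 0.1250, 0.1250, 0.1250]
t=1: π = [0.0909, 0.2045, 0.1818, 0.1364, 0.2045, 0.1818]
t=2: π = [0.1074, 0.1715, 0.2066, 0.1467, 0.1942, 0.1736]
t=3: π = [0.1078, 0.1811, 0.2029, 0.1435, 0.1920, 0.1728]
t=4: π = [0.1072, 0.1789, 0.2033, 0.1442, 0.1933, 0.1732]
t=5: π = [0.1074, 0.1793, 0.2033, 0.1440, 0.1929, 0.1731]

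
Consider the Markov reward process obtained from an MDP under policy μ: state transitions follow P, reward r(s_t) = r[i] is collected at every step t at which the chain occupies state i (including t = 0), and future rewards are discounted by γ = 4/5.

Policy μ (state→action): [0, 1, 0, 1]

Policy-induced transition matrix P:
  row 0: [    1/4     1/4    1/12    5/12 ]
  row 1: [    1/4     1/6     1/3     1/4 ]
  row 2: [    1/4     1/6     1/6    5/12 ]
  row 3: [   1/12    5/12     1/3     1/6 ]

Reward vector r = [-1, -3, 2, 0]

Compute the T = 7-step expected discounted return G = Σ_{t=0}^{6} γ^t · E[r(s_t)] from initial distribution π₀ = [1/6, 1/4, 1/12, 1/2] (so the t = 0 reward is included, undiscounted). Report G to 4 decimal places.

G = -2.2015

t=0: π = [0.1667, 0.2500, 0.0833, 0.5000], E[r] = -0.7500, γ^t·E[r] = -0.750000, running G = -0.750000
t=1: π = [0.1667, 0.3056, 0.2778, 0.2500], E[r] = -0.5278, γ^t·E[r] = -0.422222, running G = -1.172222
t=2: π = [0.2083, 0.2431, 0.2454, 0.3032], E[r] = -0.4468, γ^t·E[r] = -0.285926, running G = -1.458148
t=3: π = [0.1995, 0.2598, 0.2404, 0.3003], E[r] = -0.4983, γ^t·E[r] = -0.255111, running G = -1.713259
t=4: π = [0.1999, 0.2584, 0.2434, 0.2983], E[r] = -0.4882, γ^t·E[r] = -0.199987, running G = -1.913246
t=5: π = [0.2003, 0.2579, 0.2428, 0.2990], E[r] = -0.4884, γ^t·E[r] = -0.160045, running G = -2.073291
t=6: π = [0.2002, 0.2581, 0.2428, 0.2989], E[r] = -0.4889, γ^t·E[r] = -0.128166, running G = -2.201457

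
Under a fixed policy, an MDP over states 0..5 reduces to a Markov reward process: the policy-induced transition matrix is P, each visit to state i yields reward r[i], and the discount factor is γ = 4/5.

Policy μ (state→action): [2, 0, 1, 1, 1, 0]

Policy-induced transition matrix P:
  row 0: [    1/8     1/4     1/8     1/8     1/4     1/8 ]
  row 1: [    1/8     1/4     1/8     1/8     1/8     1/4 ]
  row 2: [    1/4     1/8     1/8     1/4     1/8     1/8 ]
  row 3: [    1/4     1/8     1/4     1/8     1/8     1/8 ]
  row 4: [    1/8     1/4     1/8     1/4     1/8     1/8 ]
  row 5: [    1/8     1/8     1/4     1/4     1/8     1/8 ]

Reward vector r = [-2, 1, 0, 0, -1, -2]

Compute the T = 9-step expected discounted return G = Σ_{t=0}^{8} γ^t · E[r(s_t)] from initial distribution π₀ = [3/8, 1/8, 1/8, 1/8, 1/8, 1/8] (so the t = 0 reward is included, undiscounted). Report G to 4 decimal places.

t=0: π = [0.3750, 0.1250, 0.1250, 0.1250, 0.1250, 0.1250], E[r] = -1.0000, γ^t·E[r] = -1.000000, running G = -1.000000
t=1: π = [0.1563, 0.2031, 0.1563, 0.1719, 0.1719, 0.1406], E[r] = -0.5625, γ^t·E[r] = -0.450000, running G = -1.450000
t=2: π = [0.1660, 0.1914, 0.1641, 0.1836, 0.1445, 0.1504], E[r] = -0.5859, γ^t·E[r] = -0.375000, running G = -1.825000
t=3: π = [0.1685, 0.1877, 0.1667, 0.1824, 0.1458, 0.1489], E[r] = -0.5928, γ^t·E[r] = -0.303500, running G = -2.128500
t=4: π = [0.1686, 0.1877, 0.1664, 0.1827, 0.1461, 0.1485], E[r] = -0.5925, γ^t·E[r] = -0.242700, running G = -2.371200
t=5: π = [0.1686, 0.1878, 0.1664, 0.1826, 0.1461, 0.1485], E[r] = -0.5925, γ^t·E[r] = -0.194145, running G = -2.565345
t=6: π = [0.1686, 0.1878, 0.1664, 0.1826, 0.1461, 0.1485], E[r] = -0.5925, γ^t·E[r] = -0.155312, running G = -2.720657
t=7: π = [0.1686, 0.1878, 0.1664, 0.1826, 0.1461, 0.1485], E[r] = -0.5925, γ^t·E[r] = -0.124250, running G = -2.844907
t=8: π = [0.1686, 0.1878, 0.1664, 0.1826, 0.1461, 0.1485], E[r] = -0.5925, γ^t·E[r] = -0.099400, running G = -2.944306

G = -2.9443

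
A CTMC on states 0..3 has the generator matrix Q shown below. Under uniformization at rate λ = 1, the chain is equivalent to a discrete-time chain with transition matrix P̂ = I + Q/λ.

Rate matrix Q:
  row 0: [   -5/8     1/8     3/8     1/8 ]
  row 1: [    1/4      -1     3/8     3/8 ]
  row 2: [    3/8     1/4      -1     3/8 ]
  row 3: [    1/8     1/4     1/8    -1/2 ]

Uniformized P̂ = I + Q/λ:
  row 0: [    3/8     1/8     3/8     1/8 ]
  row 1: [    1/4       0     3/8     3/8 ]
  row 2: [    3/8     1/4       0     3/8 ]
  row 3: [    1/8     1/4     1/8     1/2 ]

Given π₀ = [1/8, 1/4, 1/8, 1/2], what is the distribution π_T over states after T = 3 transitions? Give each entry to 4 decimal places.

t=0: π = [0.1250, 0.2500, 0.1250, 0.5000]
t=1: π = [0.2188, 0.1719, 0.2031, 0.4063]
t=2: π = [0.2520, 0.1797, 0.1973, 0.3711]
t=3: π = [0.2598, 0.1736, 0.2083, 0.3584]

π = [0.2598, 0.1736, 0.2083, 0.3584]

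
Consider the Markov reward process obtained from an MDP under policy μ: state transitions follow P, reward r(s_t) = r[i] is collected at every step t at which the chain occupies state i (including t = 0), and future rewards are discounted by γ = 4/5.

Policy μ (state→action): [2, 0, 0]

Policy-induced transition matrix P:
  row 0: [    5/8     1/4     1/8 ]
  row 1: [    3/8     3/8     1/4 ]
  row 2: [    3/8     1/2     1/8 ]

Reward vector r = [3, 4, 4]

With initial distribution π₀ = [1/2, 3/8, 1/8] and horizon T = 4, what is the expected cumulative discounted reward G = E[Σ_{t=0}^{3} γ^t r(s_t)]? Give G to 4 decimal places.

t=0: π = [0.5000, 0.3750, 0.1250], E[r] = 3.5000, γ^t·E[r] = 3.500000, running G = 3.500000
t=1: π = [0.5000, 0.3281, 0.1719], E[r] = 3.5000, γ^t·E[r] = 2.800000, running G = 6.300000
t=2: π = [0.5000, 0.3340, 0.1660], E[r] = 3.5000, γ^t·E[r] = 2.240000, running G = 8.540000
t=3: π = [0.5000, 0.3333, 0.1667], E[r] = 3.5000, γ^t·E[r] = 1.792000, running G = 10.332000

G = 10.3320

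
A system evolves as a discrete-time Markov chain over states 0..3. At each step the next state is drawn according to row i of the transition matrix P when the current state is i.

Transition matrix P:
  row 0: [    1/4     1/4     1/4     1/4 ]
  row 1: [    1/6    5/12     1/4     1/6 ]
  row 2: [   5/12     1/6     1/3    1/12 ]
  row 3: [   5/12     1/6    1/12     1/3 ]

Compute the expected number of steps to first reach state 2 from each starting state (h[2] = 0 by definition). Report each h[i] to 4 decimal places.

h = [4.7912, 4.7033, 0.0000, 5.6703]

First-step conditioning: h[2] = 0; for i ≠ 2, h[i] = 1 + Σ_k P[i][k]·h[k].
  h[0] = 1 + 1/4·h[0] + 1/4·h[1] + 1/4·h[3]
  h[1] = 1 + 1/6·h[0] + 5/12·h[1] + 1/6·h[3]
  h[3] = 1 + 5/12·h[0] + 1/6·h[1] + 1/3·h[3]
Solving the 3×3 linear system over states ≠ 2 gives exactly h = [436/91, 428/91, 0, 516/91] (h[2] = 0 is the target).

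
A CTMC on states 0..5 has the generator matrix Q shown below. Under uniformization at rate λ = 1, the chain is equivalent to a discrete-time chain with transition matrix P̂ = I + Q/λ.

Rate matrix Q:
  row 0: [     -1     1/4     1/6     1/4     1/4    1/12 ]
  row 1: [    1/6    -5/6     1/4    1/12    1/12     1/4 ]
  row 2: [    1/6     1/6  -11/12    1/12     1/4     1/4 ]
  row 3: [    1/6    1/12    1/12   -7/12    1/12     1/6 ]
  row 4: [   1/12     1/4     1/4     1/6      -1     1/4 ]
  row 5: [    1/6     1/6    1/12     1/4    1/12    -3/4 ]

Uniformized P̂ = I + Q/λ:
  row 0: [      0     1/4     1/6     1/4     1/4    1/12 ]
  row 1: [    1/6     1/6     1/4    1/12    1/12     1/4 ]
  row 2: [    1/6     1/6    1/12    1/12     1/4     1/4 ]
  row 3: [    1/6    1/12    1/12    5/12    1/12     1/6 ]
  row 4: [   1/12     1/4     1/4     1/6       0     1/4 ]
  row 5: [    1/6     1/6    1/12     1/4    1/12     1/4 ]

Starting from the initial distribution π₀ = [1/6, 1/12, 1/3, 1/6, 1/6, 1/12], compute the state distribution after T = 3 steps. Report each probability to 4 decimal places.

π = [0.1349, 0.1693, 0.1425, 0.2227, 0.1209, 0.2098]

t=0: π = [0.1667, 0.0833, 0.3333, 0.1667, 0.1667, 0.0833]
t=1: π = [0.1250, 0.1806, 0.1389, 0.1944, 0.1528, 0.2083]
t=2: π = [0.1331, 0.1736, 0.1493, 0.2164, 0.1146, 0.2130]
t=3: π = [0.1349, 0.1693, 0.1425, 0.2227, 0.1209, 0.2098]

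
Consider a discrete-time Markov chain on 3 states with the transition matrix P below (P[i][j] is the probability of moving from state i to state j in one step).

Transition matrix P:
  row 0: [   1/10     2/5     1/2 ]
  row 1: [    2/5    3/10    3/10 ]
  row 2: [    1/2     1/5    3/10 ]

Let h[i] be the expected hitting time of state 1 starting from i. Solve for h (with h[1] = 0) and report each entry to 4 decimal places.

First-step conditioning: h[1] = 0; for i ≠ 1, h[i] = 1 + Σ_k P[i][k]·h[k].
  h[0] = 1 + 1/10·h[0] + 1/2·h[2]
  h[2] = 1 + 1/2·h[0] + 3/10·h[2]
Solving the 2×2 linear system over states ≠ 1 gives exactly h = [60/19, 0, 70/19] (h[1] = 0 is the target).

h = [3.1579, 0.0000, 3.6842]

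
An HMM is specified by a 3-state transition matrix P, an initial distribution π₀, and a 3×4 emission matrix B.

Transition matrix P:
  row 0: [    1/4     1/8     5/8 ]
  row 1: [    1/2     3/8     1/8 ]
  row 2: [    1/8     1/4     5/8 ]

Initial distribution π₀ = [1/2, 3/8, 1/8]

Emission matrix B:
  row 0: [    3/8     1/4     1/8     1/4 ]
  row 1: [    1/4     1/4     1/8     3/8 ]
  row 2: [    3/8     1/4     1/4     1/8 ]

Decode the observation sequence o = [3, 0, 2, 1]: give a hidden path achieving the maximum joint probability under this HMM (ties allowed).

path = [0, 2, 2, 2]

t=0: δ = [1.250e-01, 1.406e-01, 1.562e-02]  (obs o_0=3)
t=1: δ = [2.637e-02, 1.318e-02, 2.930e-02]  ψ = [1, 1, 0]  (obs o_1=0)
t=2: δ = [8.240e-04, 9.155e-04, 4.578e-03]  ψ = [0, 2, 2]  (obs o_2=2)
t=3: δ = [1.431e-04, 2.861e-04, 7.153e-04]  ψ = [2, 2, 2]  (obs o_3=1)
backtrack: best end state = 2; path = [0, 2, 2, 2]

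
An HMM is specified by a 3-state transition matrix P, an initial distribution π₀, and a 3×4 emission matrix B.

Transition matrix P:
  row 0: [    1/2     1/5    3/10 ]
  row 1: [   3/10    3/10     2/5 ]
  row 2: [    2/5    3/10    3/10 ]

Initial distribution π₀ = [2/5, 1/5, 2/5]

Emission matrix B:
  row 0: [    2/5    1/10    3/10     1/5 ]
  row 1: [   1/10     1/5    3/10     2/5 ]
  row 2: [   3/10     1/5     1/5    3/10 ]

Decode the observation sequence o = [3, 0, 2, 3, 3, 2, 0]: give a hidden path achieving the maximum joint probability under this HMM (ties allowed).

path = [2, 0, 0, 0, 0, 0, 0]

t=0: δ = [8.000e-02, 8.000e-02, 1.200e-01]  (obs o_0=3)
t=1: δ = [1.920e-02, 3.600e-03, 1.080e-02]  ψ = [2, 2, 2]  (obs o_1=0)
t=2: δ = [2.880e-03, 1.152e-03, 1.152e-03]  ψ = [0, 0, 0]  (obs o_2=2)
t=3: δ = [2.880e-04, 2.304e-04, 2.592e-04]  ψ = [0, 0, 0]  (obs o_3=3)
t=4: δ = [2.880e-05, 3.110e-05, 2.765e-05]  ψ = [0, 2, 1]  (obs o_4=3)
t=5: δ = [4.320e-06, 2.799e-06, 2.488e-06]  ψ = [0, 1, 1]  (obs o_5=2)
t=6: δ = [8.640e-07, 8.640e-08, 3.888e-07]  ψ = [0, 0, 0]  (obs o_6=0)
backtrack: best end state = 0; path = [2, 0, 0, 0, 0, 0, 0]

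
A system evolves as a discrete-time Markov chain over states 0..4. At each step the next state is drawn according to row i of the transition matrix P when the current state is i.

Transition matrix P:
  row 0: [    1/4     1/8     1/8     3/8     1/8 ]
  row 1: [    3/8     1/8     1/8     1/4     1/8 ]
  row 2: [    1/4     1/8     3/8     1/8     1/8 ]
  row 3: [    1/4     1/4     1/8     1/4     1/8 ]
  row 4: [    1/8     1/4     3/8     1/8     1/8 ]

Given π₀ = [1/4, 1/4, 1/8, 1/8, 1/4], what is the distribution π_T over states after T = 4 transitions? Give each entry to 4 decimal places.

t=0: π = [0.2500, 0.2500, 0.1250, 0.1250, 0.2500]
t=1: π = [0.2500, 0.1719, 0.2188, 0.2344, 0.1250]
t=2: π = [0.2559, 0.1699, 0.2109, 0.2383, 0.1250]
t=3: π = [0.2556, 0.1704, 0.2090, 0.2400, 0.1250]
t=4: π = [0.2557, 0.1706, 0.2085, 0.2402, 0.1250]

π = [0.2557, 0.1706, 0.2085, 0.2402, 0.1250]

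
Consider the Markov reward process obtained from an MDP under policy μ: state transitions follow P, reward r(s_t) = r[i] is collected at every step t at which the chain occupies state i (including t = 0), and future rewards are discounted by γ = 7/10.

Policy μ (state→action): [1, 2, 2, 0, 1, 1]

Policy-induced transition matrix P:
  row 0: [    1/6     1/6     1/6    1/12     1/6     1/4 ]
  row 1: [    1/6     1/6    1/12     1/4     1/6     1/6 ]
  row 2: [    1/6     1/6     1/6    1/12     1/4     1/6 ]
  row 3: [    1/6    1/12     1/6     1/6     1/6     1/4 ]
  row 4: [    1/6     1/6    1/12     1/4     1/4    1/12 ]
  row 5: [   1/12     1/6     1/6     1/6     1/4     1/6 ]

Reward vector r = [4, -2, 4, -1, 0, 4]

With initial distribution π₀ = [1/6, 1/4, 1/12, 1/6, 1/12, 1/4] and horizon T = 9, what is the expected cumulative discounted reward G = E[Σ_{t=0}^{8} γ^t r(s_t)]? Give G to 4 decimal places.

t=0: π = [0.1667, 0.2500, 0.0833, 0.1667, 0.0833, 0.2500], E[r] = 1.3333, γ^t·E[r] = 1.333333, running G = 1.333333
t=1: π = [0.1458, 0.1528, 0.1389, 0.1736, 0.2014, 0.1875], E[r] = 1.4097, γ^t·E[r] = 0.986806, running G = 2.320139
t=2: π = [0.1510, 0.1522, 0.1372, 0.1725, 0.2106, 0.1765], E[r] = 1.3819, γ^t·E[r] = 0.677153, running G = 2.997292
t=3: π = [0.1520, 0.1523, 0.1364, 0.1729, 0.2104, 0.1761], E[r] = 1.3804, γ^t·E[r] = 0.473461, running G = 3.470753
t=4: π = [0.1520, 0.1523, 0.1364, 0.1729, 0.2102, 0.1762], E[r] = 1.3812, γ^t·E[r] = 0.331629, running G = 3.802382
t=5: π = [0.1520, 0.1523, 0.1365, 0.1728, 0.2102, 0.1762], E[r] = 1.3813, γ^t·E[r] = 0.232151, running G = 4.034533
t=6: π = [0.1520, 0.1523, 0.1365, 0.1728, 0.2102, 0.1762], E[r] = 1.3813, γ^t·E[r] = 0.162503, running G = 4.197036
t=7: π = [0.1520, 0.1523, 0.1365, 0.1728, 0.2102, 0.1762], E[r] = 1.3813, γ^t·E[r] = 0.113752, running G = 4.310788
t=8: π = [0.1520, 0.1523, 0.1365, 0.1728, 0.2102, 0.1762], E[r] = 1.3813, γ^t·E[r] = 0.079626, running G = 4.390414

G = 4.3904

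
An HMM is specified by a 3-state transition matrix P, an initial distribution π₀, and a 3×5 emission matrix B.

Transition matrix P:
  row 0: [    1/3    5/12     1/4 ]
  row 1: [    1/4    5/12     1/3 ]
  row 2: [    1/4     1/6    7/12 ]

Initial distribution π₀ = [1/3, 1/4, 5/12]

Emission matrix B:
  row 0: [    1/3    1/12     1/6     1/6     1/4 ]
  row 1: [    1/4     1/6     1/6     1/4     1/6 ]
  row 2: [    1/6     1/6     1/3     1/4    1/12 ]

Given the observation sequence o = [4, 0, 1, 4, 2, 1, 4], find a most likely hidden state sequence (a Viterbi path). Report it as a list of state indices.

t=0: δ = [8.333e-02, 4.167e-02, 3.472e-02]  (obs o_0=4)
t=1: δ = [9.259e-03, 8.681e-03, 3.472e-03]  ψ = [0, 0, 0]  (obs o_1=0)
t=2: δ = [2.572e-04, 6.430e-04, 4.823e-04]  ψ = [0, 0, 1]  (obs o_2=1)
t=3: δ = [4.019e-05, 4.465e-05, 2.344e-05]  ψ = [1, 1, 2]  (obs o_3=4)
t=4: δ = [2.233e-06, 3.101e-06, 4.961e-06]  ψ = [0, 1, 1]  (obs o_4=2)
t=5: δ = [1.034e-07, 2.153e-07, 4.824e-07]  ψ = [2, 1, 2]  (obs o_5=1)
t=6: δ = [3.015e-08, 1.495e-08, 2.345e-08]  ψ = [2, 1, 2]  (obs o_6=4)
backtrack: best end state = 0; path = [0, 0, 1, 1, 2, 2, 0]

path = [0, 0, 1, 1, 2, 2, 0]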